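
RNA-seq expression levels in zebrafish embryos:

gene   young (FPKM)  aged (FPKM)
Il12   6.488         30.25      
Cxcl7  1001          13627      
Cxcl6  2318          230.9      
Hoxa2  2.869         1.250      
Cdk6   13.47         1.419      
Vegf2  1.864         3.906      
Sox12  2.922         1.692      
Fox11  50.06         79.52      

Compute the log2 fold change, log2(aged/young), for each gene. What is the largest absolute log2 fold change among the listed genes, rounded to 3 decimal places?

3.767

log2(30.25/6.488) = 2.221  (Il12)
log2(13627/1001) = 3.767  (Cxcl7)
log2(230.9/2318) = -3.328  (Cxcl6)
log2(1.250/2.869) = -1.199  (Hoxa2)
log2(1.419/13.47) = -3.247  (Cdk6)
log2(3.906/1.864) = 1.067  (Vegf2)
log2(1.692/2.922) = -0.788  (Sox12)
log2(79.52/50.06) = 0.668  (Fox11)
The largest magnitude belongs to Cxcl7.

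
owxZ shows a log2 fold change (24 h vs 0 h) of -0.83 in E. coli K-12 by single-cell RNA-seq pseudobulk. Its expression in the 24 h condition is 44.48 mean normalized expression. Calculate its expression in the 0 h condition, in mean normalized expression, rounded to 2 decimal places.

Fold change = 2^(-0.83) = 0.5625
0 h expression = 44.48 / 0.5625 = 79.07

79.07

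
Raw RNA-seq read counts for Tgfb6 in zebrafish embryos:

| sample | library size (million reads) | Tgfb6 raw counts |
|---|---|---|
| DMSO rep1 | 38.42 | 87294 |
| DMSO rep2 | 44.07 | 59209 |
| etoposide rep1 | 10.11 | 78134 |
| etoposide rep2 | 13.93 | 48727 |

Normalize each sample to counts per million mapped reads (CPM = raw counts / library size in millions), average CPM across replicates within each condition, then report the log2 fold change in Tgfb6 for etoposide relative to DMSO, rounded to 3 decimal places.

CPM(DMSO rep1) = 87294 / 38.42 = 2272.0979
CPM(DMSO rep2) = 59209 / 44.07 = 1343.5217
CPM(etoposide rep1) = 78134 / 10.11 = 7728.3877
CPM(etoposide rep2) = 48727 / 13.93 = 3497.9899
mean CPM(DMSO) = 1807.8098; mean CPM(etoposide) = 5613.1888
Fold change = 5613.1888 / 1807.8098 = 3.10497
log2(3.10497) = 1.6346

1.635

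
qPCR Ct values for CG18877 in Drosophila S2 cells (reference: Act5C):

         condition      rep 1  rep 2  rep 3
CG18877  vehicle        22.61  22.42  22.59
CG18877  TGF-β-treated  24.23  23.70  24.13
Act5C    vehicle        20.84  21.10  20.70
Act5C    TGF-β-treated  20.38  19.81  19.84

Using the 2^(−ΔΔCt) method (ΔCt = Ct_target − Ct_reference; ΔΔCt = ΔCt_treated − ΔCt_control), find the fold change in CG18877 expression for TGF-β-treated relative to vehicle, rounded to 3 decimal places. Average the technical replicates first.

0.196

Mean Ct: CG18877 vehicle 22.540; CG18877 TGF-β-treated 24.020; Act5C vehicle 20.880; Act5C TGF-β-treated 20.010
ΔCt(vehicle) = 22.540 − 20.880 = 1.660
ΔCt(TGF-β-treated) = 24.020 − 20.010 = 4.010
ΔΔCt = 4.010 − 1.660 = 2.350
Fold change = 2^(−2.350) = 0.1961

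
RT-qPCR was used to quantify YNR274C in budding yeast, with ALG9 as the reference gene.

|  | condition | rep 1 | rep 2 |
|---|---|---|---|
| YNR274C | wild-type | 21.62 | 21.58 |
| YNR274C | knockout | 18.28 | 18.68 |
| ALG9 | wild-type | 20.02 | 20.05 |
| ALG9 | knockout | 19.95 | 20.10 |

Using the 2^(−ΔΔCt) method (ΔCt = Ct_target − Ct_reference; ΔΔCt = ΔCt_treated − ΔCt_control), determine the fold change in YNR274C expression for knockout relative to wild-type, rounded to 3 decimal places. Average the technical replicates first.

8.634

Mean Ct: YNR274C wild-type 21.600; YNR274C knockout 18.480; ALG9 wild-type 20.035; ALG9 knockout 20.025
ΔCt(wild-type) = 21.600 − 20.035 = 1.565
ΔCt(knockout) = 18.480 − 20.025 = -1.545
ΔΔCt = -1.545 − 1.565 = -3.110
Fold change = 2^(−(-3.110)) = 2^3.110 = 8.6338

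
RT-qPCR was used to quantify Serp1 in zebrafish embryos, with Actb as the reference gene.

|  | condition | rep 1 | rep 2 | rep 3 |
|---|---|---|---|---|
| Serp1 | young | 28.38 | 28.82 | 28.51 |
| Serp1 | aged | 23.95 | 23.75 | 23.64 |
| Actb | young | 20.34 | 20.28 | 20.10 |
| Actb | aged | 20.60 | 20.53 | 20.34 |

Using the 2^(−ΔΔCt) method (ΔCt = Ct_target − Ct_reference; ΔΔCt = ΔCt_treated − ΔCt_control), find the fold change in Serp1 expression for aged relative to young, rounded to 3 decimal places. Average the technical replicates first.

32.900

Mean Ct: Serp1 young 28.570; Serp1 aged 23.780; Actb young 20.240; Actb aged 20.490
ΔCt(young) = 28.570 − 20.240 = 8.330
ΔCt(aged) = 23.780 − 20.490 = 3.290
ΔΔCt = 3.290 − 8.330 = -5.040
Fold change = 2^(−(-5.040)) = 2^5.040 = 32.8996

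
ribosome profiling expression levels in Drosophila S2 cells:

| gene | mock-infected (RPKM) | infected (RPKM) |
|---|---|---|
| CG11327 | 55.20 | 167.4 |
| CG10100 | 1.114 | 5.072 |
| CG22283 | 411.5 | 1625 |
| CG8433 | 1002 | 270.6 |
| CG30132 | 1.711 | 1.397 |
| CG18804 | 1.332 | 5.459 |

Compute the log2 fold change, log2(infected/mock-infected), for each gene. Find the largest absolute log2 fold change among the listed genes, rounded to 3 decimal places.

2.187

log2(167.4/55.20) = 1.601  (CG11327)
log2(5.072/1.114) = 2.187  (CG10100)
log2(1625/411.5) = 1.981  (CG22283)
log2(270.6/1002) = -1.889  (CG8433)
log2(1.397/1.711) = -0.293  (CG30132)
log2(5.459/1.332) = 2.035  (CG18804)
The largest magnitude belongs to CG10100.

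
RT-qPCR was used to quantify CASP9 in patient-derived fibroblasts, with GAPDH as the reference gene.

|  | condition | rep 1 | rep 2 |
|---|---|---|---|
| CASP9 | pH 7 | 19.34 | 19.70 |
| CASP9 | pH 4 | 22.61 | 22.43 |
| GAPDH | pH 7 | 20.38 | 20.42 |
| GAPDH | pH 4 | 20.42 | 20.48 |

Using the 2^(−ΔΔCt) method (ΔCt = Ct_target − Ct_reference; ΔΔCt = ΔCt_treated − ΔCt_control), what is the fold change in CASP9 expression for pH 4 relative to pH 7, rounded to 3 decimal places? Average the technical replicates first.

0.129

Mean Ct: CASP9 pH 7 19.520; CASP9 pH 4 22.520; GAPDH pH 7 20.400; GAPDH pH 4 20.450
ΔCt(pH 7) = 19.520 − 20.400 = -0.880
ΔCt(pH 4) = 22.520 − 20.450 = 2.070
ΔΔCt = 2.070 − (-0.880) = 2.950
Fold change = 2^(−2.950) = 0.1294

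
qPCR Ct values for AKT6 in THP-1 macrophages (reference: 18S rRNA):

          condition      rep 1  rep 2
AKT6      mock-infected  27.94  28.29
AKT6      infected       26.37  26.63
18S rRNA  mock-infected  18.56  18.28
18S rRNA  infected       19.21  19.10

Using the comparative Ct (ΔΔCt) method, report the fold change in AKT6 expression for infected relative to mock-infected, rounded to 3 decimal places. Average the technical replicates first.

5.098

Mean Ct: AKT6 mock-infected 28.115; AKT6 infected 26.500; 18S rRNA mock-infected 18.420; 18S rRNA infected 19.155
ΔCt(mock-infected) = 28.115 − 18.420 = 9.695
ΔCt(infected) = 26.500 − 19.155 = 7.345
ΔΔCt = 7.345 − 9.695 = -2.350
Fold change = 2^(−(-2.350)) = 2^2.350 = 5.0982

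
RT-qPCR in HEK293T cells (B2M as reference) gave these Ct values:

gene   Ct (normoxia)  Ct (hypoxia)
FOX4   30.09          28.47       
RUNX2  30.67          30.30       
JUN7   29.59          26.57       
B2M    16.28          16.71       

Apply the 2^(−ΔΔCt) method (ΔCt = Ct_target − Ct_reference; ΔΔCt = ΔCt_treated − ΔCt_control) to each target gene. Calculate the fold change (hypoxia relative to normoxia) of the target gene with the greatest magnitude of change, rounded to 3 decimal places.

FOX4: ΔΔCt = (28.47−16.71) − (30.09−16.28) = 11.76 − 13.81 = -2.05; fold change = 2^2.05 = 4.141
RUNX2: ΔΔCt = (30.30−16.71) − (30.67−16.28) = 13.59 − 14.39 = -0.80; fold change = 2^0.80 = 1.741
JUN7: ΔΔCt = (26.57−16.71) − (29.59−16.28) = 9.86 − 13.31 = -3.45; fold change = 2^3.45 = 10.928
JUN7 has the largest |ΔΔCt| = 3.45.

10.928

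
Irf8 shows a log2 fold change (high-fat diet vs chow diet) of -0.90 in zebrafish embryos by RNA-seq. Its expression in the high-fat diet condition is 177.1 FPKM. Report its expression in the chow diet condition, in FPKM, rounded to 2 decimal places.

330.48

Fold change = 2^(-0.90) = 0.5359
chow diet expression = 177.1 / 0.5359 = 330.48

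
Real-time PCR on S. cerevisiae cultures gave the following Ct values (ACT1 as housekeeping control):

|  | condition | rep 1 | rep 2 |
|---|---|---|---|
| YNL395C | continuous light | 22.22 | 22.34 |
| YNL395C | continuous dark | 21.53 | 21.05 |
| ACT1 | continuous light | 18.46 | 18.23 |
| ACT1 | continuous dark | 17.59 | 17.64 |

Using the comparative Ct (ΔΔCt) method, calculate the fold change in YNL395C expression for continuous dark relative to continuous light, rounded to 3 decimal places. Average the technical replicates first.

1.197

Mean Ct: YNL395C continuous light 22.280; YNL395C continuous dark 21.290; ACT1 continuous light 18.345; ACT1 continuous dark 17.615
ΔCt(continuous light) = 22.280 − 18.345 = 3.935
ΔCt(continuous dark) = 21.290 − 17.615 = 3.675
ΔΔCt = 3.675 − 3.935 = -0.260
Fold change = 2^(−(-0.260)) = 2^0.260 = 1.1975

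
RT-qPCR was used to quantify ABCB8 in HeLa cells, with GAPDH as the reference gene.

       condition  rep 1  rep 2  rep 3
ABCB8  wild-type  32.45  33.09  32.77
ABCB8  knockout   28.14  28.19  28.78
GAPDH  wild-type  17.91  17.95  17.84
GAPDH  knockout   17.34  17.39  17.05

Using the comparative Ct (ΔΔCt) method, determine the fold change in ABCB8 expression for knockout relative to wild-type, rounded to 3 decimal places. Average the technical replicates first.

Mean Ct: ABCB8 wild-type 32.770; ABCB8 knockout 28.370; GAPDH wild-type 17.900; GAPDH knockout 17.260
ΔCt(wild-type) = 32.770 − 17.900 = 14.870
ΔCt(knockout) = 28.370 − 17.260 = 11.110
ΔΔCt = 11.110 − 14.870 = -3.760
Fold change = 2^(−(-3.760)) = 2^3.760 = 13.5479

13.548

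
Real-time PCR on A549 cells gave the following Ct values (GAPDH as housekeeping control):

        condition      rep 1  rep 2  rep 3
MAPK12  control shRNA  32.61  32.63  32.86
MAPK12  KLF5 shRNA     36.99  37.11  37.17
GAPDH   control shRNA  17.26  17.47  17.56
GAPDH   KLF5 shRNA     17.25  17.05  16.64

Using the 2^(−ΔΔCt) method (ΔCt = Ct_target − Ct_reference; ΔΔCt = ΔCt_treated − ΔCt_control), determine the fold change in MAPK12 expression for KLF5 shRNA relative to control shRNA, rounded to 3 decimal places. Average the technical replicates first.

Mean Ct: MAPK12 control shRNA 32.700; MAPK12 KLF5 shRNA 37.090; GAPDH control shRNA 17.430; GAPDH KLF5 shRNA 16.980
ΔCt(control shRNA) = 32.700 − 17.430 = 15.270
ΔCt(KLF5 shRNA) = 37.090 − 16.980 = 20.110
ΔΔCt = 20.110 − 15.270 = 4.840
Fold change = 2^(−4.840) = 0.0349

0.035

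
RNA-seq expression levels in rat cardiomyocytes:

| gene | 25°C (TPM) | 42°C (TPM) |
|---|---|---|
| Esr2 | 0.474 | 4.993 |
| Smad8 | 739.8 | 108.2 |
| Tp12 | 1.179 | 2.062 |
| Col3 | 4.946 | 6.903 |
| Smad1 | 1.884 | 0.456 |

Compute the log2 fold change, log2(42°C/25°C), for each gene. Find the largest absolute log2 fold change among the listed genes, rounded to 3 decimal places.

log2(4.993/0.474) = 3.397  (Esr2)
log2(108.2/739.8) = -2.773  (Smad8)
log2(2.062/1.179) = 0.806  (Tp12)
log2(6.903/4.946) = 0.481  (Col3)
log2(0.456/1.884) = -2.047  (Smad1)
The largest magnitude belongs to Esr2.

3.397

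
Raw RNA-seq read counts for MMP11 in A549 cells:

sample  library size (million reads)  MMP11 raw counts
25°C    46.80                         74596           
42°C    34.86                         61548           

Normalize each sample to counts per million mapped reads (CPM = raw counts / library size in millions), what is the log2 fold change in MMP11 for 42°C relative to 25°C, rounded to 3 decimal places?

CPM(25°C) = 74596 / 46.80 = 1593.9316
CPM(42°C) = 61548 / 34.86 = 1765.5766
Fold change = 1765.5766 / 1593.9316 = 1.10769
log2(1.10769) = 0.1475

0.148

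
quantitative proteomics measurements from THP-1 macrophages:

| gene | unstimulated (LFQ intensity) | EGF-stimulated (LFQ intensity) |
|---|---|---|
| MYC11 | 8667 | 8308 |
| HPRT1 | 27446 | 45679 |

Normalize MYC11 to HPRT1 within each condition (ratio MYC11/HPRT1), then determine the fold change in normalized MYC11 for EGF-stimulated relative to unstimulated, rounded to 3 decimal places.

0.576

MYC11/HPRT1 (unstimulated) = 8667 / 27446 = 0.31578
MYC11/HPRT1 (EGF-stimulated) = 8308 / 45679 = 0.18188
Fold change = 0.18188 / 0.31578 = 0.5760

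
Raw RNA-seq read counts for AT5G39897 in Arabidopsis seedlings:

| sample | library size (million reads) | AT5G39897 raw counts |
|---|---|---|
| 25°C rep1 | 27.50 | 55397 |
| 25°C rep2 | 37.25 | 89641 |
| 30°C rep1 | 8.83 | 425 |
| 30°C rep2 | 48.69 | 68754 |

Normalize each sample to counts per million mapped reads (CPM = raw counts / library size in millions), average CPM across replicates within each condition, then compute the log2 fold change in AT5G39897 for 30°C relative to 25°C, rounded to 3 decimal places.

CPM(25°C rep1) = 55397 / 27.50 = 2014.4364
CPM(25°C rep2) = 89641 / 37.25 = 2406.4698
CPM(30°C rep1) = 425 / 8.83 = 48.1314
CPM(30°C rep2) = 68754 / 48.69 = 1412.0764
mean CPM(25°C) = 2210.4531; mean CPM(30°C) = 730.1039
Fold change = 730.1039 / 2210.4531 = 0.33030
log2(0.33030) = -1.5982

-1.598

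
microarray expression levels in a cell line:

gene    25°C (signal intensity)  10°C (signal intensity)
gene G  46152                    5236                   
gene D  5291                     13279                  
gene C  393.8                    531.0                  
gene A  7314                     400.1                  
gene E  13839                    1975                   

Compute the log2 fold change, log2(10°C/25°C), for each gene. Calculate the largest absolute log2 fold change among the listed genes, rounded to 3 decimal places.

log2(5236/46152) = -3.140  (gene G)
log2(13279/5291) = 1.328  (gene D)
log2(531.0/393.8) = 0.431  (gene C)
log2(400.1/7314) = -4.192  (gene A)
log2(1975/13839) = -2.809  (gene E)
The largest magnitude belongs to gene A.

4.192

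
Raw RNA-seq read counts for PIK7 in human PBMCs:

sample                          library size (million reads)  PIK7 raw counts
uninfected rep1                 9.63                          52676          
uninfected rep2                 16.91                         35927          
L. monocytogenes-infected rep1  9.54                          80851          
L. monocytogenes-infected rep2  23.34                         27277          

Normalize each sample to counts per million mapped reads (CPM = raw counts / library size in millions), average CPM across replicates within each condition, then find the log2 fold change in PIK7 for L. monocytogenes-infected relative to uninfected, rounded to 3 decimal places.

0.345

CPM(uninfected rep1) = 52676 / 9.63 = 5469.9896
CPM(uninfected rep2) = 35927 / 16.91 = 2124.6008
CPM(L. monocytogenes-infected rep1) = 80851 / 9.54 = 8474.9476
CPM(L. monocytogenes-infected rep2) = 27277 / 23.34 = 1168.6804
mean CPM(uninfected) = 3797.2952; mean CPM(L. monocytogenes-infected) = 4821.8140
Fold change = 4821.8140 / 3797.2952 = 1.26980
log2(1.26980) = 0.3446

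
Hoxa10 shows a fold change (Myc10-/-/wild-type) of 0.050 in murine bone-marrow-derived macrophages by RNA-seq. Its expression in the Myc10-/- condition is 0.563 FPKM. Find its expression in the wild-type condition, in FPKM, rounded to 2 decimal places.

11.26

wild-type expression = 0.563 / 0.050 = 11.26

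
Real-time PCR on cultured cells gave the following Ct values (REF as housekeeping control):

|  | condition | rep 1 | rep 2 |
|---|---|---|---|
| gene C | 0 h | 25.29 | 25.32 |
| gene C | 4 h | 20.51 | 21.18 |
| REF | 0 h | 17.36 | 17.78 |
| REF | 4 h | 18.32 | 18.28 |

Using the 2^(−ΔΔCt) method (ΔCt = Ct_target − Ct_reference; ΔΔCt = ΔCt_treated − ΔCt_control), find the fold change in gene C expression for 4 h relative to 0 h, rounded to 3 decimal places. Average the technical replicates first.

36.504

Mean Ct: gene C 0 h 25.305; gene C 4 h 20.845; REF 0 h 17.570; REF 4 h 18.300
ΔCt(0 h) = 25.305 − 17.570 = 7.735
ΔCt(4 h) = 20.845 − 18.300 = 2.545
ΔΔCt = 2.545 − 7.735 = -5.190
Fold change = 2^(−(-5.190)) = 2^5.190 = 36.5044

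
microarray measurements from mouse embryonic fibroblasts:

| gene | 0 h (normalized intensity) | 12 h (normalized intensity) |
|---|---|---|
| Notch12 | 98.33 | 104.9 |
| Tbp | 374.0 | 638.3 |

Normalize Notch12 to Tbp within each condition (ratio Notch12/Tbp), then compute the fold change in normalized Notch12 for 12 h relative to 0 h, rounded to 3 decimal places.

Notch12/Tbp (0 h) = 98.33 / 374.0 = 0.26291
Notch12/Tbp (12 h) = 104.9 / 638.3 = 0.16434
Fold change = 0.16434 / 0.26291 = 0.6251

0.625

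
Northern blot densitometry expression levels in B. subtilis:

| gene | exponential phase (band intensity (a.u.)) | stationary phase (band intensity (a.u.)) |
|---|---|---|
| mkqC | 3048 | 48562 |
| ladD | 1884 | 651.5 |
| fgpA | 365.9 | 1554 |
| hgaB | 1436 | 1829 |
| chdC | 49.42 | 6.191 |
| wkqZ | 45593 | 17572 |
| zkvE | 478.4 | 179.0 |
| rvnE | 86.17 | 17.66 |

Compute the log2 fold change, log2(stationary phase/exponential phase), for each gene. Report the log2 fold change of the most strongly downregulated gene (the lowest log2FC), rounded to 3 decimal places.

-2.997

log2(48562/3048) = 3.994  (mkqC)
log2(651.5/1884) = -1.532  (ladD)
log2(1554/365.9) = 2.086  (fgpA)
log2(1829/1436) = 0.349  (hgaB)
log2(6.191/49.42) = -2.997  (chdC)
log2(17572/45593) = -1.376  (wkqZ)
log2(179.0/478.4) = -1.418  (zkvE)
log2(17.66/86.17) = -2.287  (rvnE)
chdC is most strongly downregulated.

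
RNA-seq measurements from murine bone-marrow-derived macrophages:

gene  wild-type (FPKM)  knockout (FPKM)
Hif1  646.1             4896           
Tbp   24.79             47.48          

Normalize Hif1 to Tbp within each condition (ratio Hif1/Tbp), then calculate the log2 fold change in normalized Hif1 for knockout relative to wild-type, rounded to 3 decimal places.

1.984

Hif1/Tbp (wild-type) = 646.1 / 24.79 = 26.063
Hif1/Tbp (knockout) = 4896 / 47.48 = 103.12
Fold change = 103.12 / 26.063 = 3.9565
log2(3.9565) = 1.9842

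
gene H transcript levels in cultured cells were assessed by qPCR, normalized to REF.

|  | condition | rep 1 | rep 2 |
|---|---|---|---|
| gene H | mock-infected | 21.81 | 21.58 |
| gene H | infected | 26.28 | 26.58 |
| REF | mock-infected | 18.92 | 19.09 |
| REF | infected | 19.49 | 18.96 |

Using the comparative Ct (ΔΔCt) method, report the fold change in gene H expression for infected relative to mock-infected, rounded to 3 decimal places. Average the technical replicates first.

Mean Ct: gene H mock-infected 21.695; gene H infected 26.430; REF mock-infected 19.005; REF infected 19.225
ΔCt(mock-infected) = 21.695 − 19.005 = 2.690
ΔCt(infected) = 26.430 − 19.225 = 7.205
ΔΔCt = 7.205 − 2.690 = 4.515
Fold change = 2^(−4.515) = 0.0437

0.044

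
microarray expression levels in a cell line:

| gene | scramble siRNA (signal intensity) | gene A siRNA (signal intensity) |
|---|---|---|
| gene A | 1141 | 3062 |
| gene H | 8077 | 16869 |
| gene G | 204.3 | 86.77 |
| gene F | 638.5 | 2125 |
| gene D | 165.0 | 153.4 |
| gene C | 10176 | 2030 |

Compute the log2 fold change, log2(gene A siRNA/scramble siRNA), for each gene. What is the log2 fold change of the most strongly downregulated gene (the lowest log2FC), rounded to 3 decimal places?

-2.326

log2(3062/1141) = 1.424  (gene A)
log2(16869/8077) = 1.062  (gene H)
log2(86.77/204.3) = -1.235  (gene G)
log2(2125/638.5) = 1.735  (gene F)
log2(153.4/165.0) = -0.105  (gene D)
log2(2030/10176) = -2.326  (gene C)
gene C is most strongly downregulated.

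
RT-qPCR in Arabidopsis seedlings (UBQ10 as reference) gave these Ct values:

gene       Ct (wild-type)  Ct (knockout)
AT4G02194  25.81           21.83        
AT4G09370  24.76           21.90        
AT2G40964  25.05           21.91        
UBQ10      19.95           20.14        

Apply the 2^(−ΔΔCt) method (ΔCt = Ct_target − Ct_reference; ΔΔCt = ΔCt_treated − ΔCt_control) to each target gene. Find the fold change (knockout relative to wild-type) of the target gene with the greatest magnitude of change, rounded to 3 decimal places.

AT4G02194: ΔΔCt = (21.83−20.14) − (25.81−19.95) = 1.69 − 5.86 = -4.17; fold change = 2^4.17 = 18.001
AT4G09370: ΔΔCt = (21.90−20.14) − (24.76−19.95) = 1.76 − 4.81 = -3.05; fold change = 2^3.05 = 8.282
AT2G40964: ΔΔCt = (21.91−20.14) − (25.05−19.95) = 1.77 − 5.10 = -3.33; fold change = 2^3.33 = 10.056
AT4G02194 has the largest |ΔΔCt| = 4.17.

18.001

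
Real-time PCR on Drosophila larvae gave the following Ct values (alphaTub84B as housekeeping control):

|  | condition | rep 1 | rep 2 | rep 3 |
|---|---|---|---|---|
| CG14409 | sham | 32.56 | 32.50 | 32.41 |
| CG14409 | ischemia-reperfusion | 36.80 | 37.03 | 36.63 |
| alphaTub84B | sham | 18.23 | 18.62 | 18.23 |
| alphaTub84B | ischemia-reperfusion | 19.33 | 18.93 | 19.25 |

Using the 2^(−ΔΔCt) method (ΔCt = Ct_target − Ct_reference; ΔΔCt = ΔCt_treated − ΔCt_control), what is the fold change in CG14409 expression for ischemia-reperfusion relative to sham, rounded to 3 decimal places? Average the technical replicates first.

Mean Ct: CG14409 sham 32.490; CG14409 ischemia-reperfusion 36.820; alphaTub84B sham 18.360; alphaTub84B ischemia-reperfusion 19.170
ΔCt(sham) = 32.490 − 18.360 = 14.130
ΔCt(ischemia-reperfusion) = 36.820 − 19.170 = 17.650
ΔΔCt = 17.650 − 14.130 = 3.520
Fold change = 2^(−3.520) = 0.0872

0.087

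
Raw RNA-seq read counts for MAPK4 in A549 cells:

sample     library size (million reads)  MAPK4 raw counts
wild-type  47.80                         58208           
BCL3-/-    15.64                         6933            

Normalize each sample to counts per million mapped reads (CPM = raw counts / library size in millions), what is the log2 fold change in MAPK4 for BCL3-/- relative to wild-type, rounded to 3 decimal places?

-1.458

CPM(wild-type) = 58208 / 47.80 = 1217.7406
CPM(BCL3-/-) = 6933 / 15.64 = 443.2864
Fold change = 443.2864 / 1217.7406 = 0.36402
log2(0.36402) = -1.4579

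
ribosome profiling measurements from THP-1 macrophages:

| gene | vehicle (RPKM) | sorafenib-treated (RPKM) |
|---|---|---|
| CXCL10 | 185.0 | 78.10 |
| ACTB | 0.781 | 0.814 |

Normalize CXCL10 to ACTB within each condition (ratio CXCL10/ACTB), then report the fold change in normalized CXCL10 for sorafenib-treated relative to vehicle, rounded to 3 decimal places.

CXCL10/ACTB (vehicle) = 185.0 / 0.781 = 236.88
CXCL10/ACTB (sorafenib-treated) = 78.10 / 0.814 = 95.946
Fold change = 95.946 / 236.88 = 0.4050

0.405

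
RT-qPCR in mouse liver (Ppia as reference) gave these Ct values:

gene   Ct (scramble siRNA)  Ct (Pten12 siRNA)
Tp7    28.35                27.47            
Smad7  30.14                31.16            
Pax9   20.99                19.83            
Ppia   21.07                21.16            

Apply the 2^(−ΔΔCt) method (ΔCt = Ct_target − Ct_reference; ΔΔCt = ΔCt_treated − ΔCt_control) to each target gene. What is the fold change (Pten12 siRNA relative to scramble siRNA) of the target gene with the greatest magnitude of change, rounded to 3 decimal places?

Tp7: ΔΔCt = (27.47−21.16) − (28.35−21.07) = 6.31 − 7.28 = -0.97; fold change = 2^0.97 = 1.959
Smad7: ΔΔCt = (31.16−21.16) − (30.14−21.07) = 10.00 − 9.07 = 0.93; fold change = 2^-0.93 = 0.525
Pax9: ΔΔCt = (19.83−21.16) − (20.99−21.07) = -1.33 − (-0.08) = -1.25; fold change = 2^1.25 = 2.378
Pax9 has the largest |ΔΔCt| = 1.25.

2.378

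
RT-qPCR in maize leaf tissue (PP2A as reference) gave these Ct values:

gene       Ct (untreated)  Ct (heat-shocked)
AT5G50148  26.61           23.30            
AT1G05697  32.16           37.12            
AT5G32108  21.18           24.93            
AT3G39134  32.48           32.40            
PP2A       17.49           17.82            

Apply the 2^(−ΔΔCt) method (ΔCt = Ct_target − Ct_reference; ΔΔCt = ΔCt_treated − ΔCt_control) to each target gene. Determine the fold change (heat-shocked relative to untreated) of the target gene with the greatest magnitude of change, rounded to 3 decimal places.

0.040

AT5G50148: ΔΔCt = (23.30−17.82) − (26.61−17.49) = 5.48 − 9.12 = -3.64; fold change = 2^3.64 = 12.467
AT1G05697: ΔΔCt = (37.12−17.82) − (32.16−17.49) = 19.30 − 14.67 = 4.63; fold change = 2^-4.63 = 0.040
AT5G32108: ΔΔCt = (24.93−17.82) − (21.18−17.49) = 7.11 − 3.69 = 3.42; fold change = 2^-3.42 = 0.093
AT3G39134: ΔΔCt = (32.40−17.82) − (32.48−17.49) = 14.58 − 14.99 = -0.41; fold change = 2^0.41 = 1.329
AT1G05697 has the largest |ΔΔCt| = 4.63.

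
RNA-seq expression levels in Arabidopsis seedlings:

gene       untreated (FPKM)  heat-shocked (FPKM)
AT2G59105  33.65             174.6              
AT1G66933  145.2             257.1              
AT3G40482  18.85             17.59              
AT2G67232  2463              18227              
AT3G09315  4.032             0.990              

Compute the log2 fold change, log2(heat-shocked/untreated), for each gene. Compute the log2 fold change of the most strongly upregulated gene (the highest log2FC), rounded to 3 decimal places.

2.888

log2(174.6/33.65) = 2.375  (AT2G59105)
log2(257.1/145.2) = 0.824  (AT1G66933)
log2(17.59/18.85) = -0.100  (AT3G40482)
log2(18227/2463) = 2.888  (AT2G67232)
log2(0.990/4.032) = -2.026  (AT3G09315)
AT2G67232 is most strongly upregulated.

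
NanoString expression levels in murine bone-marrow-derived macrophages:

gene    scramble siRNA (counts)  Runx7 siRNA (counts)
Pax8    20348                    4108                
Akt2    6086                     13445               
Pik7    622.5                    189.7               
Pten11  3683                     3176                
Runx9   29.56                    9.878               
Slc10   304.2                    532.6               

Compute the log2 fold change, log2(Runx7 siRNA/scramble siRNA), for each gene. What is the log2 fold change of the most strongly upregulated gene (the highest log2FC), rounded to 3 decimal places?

log2(4108/20348) = -2.308  (Pax8)
log2(13445/6086) = 1.144  (Akt2)
log2(189.7/622.5) = -1.714  (Pik7)
log2(3176/3683) = -0.214  (Pten11)
log2(9.878/29.56) = -1.581  (Runx9)
log2(532.6/304.2) = 0.808  (Slc10)
Akt2 is most strongly upregulated.

1.144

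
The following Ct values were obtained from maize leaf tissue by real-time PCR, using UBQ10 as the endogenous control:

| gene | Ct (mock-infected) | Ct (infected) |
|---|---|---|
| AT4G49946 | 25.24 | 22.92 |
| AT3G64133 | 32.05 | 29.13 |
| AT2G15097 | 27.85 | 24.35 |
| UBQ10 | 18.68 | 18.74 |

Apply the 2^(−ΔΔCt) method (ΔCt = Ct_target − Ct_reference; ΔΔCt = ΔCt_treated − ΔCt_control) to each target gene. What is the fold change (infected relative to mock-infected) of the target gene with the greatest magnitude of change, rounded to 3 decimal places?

11.794

AT4G49946: ΔΔCt = (22.92−18.74) − (25.24−18.68) = 4.18 − 6.56 = -2.38; fold change = 2^2.38 = 5.205
AT3G64133: ΔΔCt = (29.13−18.74) − (32.05−18.68) = 10.39 − 13.37 = -2.98; fold change = 2^2.98 = 7.890
AT2G15097: ΔΔCt = (24.35−18.74) − (27.85−18.68) = 5.61 − 9.17 = -3.56; fold change = 2^3.56 = 11.794
AT2G15097 has the largest |ΔΔCt| = 3.56.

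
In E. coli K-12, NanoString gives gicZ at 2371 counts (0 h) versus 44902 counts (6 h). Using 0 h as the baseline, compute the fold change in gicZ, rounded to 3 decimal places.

Fold change = 44902 / 2371 = 18.9380
gicZ is upregulated.

18.938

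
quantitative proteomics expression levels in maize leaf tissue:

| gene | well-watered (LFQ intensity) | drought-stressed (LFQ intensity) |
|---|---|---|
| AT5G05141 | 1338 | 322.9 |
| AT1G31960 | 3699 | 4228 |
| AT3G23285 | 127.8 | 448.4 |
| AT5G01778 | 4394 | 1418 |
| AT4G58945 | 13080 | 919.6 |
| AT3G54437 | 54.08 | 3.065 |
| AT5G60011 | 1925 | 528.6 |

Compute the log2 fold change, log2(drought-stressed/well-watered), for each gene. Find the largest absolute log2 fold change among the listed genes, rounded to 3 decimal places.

log2(322.9/1338) = -2.051  (AT5G05141)
log2(4228/3699) = 0.193  (AT1G31960)
log2(448.4/127.8) = 1.811  (AT3G23285)
log2(1418/4394) = -1.632  (AT5G01778)
log2(919.6/13080) = -3.830  (AT4G58945)
log2(3.065/54.08) = -4.141  (AT3G54437)
log2(528.6/1925) = -1.865  (AT5G60011)
The largest magnitude belongs to AT3G54437.

4.141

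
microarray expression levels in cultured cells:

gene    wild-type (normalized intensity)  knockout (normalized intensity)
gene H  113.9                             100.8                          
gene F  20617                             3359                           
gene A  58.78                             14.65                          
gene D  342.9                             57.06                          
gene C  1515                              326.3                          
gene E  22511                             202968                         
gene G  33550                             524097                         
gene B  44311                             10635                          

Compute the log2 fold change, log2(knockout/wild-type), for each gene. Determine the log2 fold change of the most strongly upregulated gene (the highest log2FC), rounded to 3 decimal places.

log2(100.8/113.9) = -0.176  (gene H)
log2(3359/20617) = -2.618  (gene F)
log2(14.65/58.78) = -2.004  (gene A)
log2(57.06/342.9) = -2.587  (gene D)
log2(326.3/1515) = -2.215  (gene C)
log2(202968/22511) = 3.173  (gene E)
log2(524097/33550) = 3.965  (gene G)
log2(10635/44311) = -2.059  (gene B)
gene G is most strongly upregulated.

3.965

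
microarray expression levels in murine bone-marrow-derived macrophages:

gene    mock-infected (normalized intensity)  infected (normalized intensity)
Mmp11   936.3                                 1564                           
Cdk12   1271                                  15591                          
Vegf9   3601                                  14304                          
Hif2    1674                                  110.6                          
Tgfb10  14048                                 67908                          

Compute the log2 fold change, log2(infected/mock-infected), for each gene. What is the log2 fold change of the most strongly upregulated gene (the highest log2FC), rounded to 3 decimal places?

3.617

log2(1564/936.3) = 0.740  (Mmp11)
log2(15591/1271) = 3.617  (Cdk12)
log2(14304/3601) = 1.990  (Vegf9)
log2(110.6/1674) = -3.920  (Hif2)
log2(67908/14048) = 2.273  (Tgfb10)
Cdk12 is most strongly upregulated.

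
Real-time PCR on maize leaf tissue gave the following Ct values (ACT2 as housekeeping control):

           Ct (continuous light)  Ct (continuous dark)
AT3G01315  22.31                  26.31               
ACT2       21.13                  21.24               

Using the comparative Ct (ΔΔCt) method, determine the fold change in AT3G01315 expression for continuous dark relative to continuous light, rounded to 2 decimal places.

0.07

ΔCt(continuous light) = 22.310 − 21.130 = 1.180
ΔCt(continuous dark) = 26.310 − 21.240 = 5.070
ΔΔCt = 5.070 − 1.180 = 3.890
Fold change = 2^(−3.890) = 0.067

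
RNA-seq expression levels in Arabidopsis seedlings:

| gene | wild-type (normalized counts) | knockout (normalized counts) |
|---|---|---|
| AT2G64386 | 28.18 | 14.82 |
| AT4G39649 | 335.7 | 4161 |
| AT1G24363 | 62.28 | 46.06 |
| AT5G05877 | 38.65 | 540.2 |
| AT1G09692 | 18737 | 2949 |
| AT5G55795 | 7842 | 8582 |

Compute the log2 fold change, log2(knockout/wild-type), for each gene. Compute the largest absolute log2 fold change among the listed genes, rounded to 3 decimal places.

3.805

log2(14.82/28.18) = -0.927  (AT2G64386)
log2(4161/335.7) = 3.632  (AT4G39649)
log2(46.06/62.28) = -0.435  (AT1G24363)
log2(540.2/38.65) = 3.805  (AT5G05877)
log2(2949/18737) = -2.668  (AT1G09692)
log2(8582/7842) = 0.130  (AT5G55795)
The largest magnitude belongs to AT5G05877.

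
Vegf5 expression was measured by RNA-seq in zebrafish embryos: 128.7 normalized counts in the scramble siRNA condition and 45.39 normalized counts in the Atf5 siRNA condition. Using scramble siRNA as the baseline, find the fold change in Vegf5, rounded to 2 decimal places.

0.35

Fold change = 45.39 / 128.7 = 0.353
Vegf5 is downregulated.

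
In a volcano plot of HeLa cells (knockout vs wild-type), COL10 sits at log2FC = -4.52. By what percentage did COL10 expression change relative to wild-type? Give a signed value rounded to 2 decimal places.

Fold change = 2^(-4.52) = 0.0436
Percent change = (FC − 1) × 100% = (0.0436 − 1) × 100 = -95.64%

-95.64%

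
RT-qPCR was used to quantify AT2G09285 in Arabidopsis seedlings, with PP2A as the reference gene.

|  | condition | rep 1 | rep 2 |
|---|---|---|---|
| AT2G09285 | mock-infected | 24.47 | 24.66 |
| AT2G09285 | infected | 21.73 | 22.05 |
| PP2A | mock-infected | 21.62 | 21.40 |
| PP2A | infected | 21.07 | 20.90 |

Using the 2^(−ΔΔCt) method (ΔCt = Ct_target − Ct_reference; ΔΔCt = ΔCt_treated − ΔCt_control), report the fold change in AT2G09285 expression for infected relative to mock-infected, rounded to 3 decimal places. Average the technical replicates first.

Mean Ct: AT2G09285 mock-infected 24.565; AT2G09285 infected 21.890; PP2A mock-infected 21.510; PP2A infected 20.985
ΔCt(mock-infected) = 24.565 − 21.510 = 3.055
ΔCt(infected) = 21.890 − 20.985 = 0.905
ΔΔCt = 0.905 − 3.055 = -2.150
Fold change = 2^(−(-2.150)) = 2^2.150 = 4.4383

4.438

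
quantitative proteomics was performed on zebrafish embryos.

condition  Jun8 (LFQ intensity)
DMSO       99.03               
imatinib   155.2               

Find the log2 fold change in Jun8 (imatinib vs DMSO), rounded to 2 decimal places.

Fold change = 155.2 / 99.03 = 1.5672
log2(1.5672) = 0.648

0.65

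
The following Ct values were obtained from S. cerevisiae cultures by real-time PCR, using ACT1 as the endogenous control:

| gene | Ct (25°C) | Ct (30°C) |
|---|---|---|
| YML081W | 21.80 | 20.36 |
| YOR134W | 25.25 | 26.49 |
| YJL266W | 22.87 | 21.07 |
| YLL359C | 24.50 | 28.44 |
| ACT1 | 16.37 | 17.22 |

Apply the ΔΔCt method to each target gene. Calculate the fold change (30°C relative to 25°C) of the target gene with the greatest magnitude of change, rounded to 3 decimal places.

YML081W: ΔΔCt = (20.36−17.22) − (21.80−16.37) = 3.14 − 5.43 = -2.29; fold change = 2^2.29 = 4.891
YOR134W: ΔΔCt = (26.49−17.22) − (25.25−16.37) = 9.27 − 8.88 = 0.39; fold change = 2^-0.39 = 0.763
YJL266W: ΔΔCt = (21.07−17.22) − (22.87−16.37) = 3.85 − 6.50 = -2.65; fold change = 2^2.65 = 6.277
YLL359C: ΔΔCt = (28.44−17.22) − (24.50−16.37) = 11.22 − 8.13 = 3.09; fold change = 2^-3.09 = 0.117
YLL359C has the largest |ΔΔCt| = 3.09.

0.117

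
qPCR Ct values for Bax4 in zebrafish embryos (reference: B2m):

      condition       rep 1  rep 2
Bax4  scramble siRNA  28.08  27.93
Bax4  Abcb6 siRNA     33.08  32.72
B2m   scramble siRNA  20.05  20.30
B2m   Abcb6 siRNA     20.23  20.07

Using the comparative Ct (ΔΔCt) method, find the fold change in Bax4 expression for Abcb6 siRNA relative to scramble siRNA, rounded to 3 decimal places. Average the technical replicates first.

0.033

Mean Ct: Bax4 scramble siRNA 28.005; Bax4 Abcb6 siRNA 32.900; B2m scramble siRNA 20.175; B2m Abcb6 siRNA 20.150
ΔCt(scramble siRNA) = 28.005 − 20.175 = 7.830
ΔCt(Abcb6 siRNA) = 32.900 − 20.150 = 12.750
ΔΔCt = 12.750 − 7.830 = 4.920
Fold change = 2^(−4.920) = 0.0330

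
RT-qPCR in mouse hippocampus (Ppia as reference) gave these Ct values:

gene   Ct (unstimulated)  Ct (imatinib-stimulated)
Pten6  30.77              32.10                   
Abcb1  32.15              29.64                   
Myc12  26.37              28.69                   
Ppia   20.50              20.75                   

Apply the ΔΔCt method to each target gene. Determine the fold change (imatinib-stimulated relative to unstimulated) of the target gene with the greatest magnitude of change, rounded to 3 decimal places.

Pten6: ΔΔCt = (32.10−20.75) − (30.77−20.50) = 11.35 − 10.27 = 1.08; fold change = 2^-1.08 = 0.473
Abcb1: ΔΔCt = (29.64−20.75) − (32.15−20.50) = 8.89 − 11.65 = -2.76; fold change = 2^2.76 = 6.774
Myc12: ΔΔCt = (28.69−20.75) − (26.37−20.50) = 7.94 − 5.87 = 2.07; fold change = 2^-2.07 = 0.238
Abcb1 has the largest |ΔΔCt| = 2.76.

6.774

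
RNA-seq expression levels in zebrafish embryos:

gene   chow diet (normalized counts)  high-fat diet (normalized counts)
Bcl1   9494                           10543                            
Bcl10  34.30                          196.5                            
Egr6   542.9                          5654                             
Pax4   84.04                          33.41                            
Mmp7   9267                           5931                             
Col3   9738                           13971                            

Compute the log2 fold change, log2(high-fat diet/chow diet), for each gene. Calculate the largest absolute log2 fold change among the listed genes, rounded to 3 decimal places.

log2(10543/9494) = 0.151  (Bcl1)
log2(196.5/34.30) = 2.518  (Bcl10)
log2(5654/542.9) = 3.381  (Egr6)
log2(33.41/84.04) = -1.331  (Pax4)
log2(5931/9267) = -0.644  (Mmp7)
log2(13971/9738) = 0.521  (Col3)
The largest magnitude belongs to Egr6.

3.381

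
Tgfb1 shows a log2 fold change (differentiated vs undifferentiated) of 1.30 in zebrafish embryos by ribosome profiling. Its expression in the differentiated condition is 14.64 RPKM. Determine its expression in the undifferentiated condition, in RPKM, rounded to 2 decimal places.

5.95

Fold change = 2^(1.30) = 2.4623
undifferentiated expression = 14.64 / 2.4623 = 5.95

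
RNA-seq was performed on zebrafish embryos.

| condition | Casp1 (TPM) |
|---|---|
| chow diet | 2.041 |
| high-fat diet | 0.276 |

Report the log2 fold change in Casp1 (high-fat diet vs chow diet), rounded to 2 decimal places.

Fold change = 0.276 / 2.041 = 0.1352
log2(0.1352) = -2.887

-2.89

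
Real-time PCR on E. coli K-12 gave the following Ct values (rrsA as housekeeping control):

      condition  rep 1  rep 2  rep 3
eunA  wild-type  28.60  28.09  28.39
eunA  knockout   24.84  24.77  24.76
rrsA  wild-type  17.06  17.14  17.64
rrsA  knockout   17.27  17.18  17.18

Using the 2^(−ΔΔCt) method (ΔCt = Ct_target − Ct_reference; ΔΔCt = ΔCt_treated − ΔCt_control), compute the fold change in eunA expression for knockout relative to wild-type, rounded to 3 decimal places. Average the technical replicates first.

Mean Ct: eunA wild-type 28.360; eunA knockout 24.790; rrsA wild-type 17.280; rrsA knockout 17.210
ΔCt(wild-type) = 28.360 − 17.280 = 11.080
ΔCt(knockout) = 24.790 − 17.210 = 7.580
ΔΔCt = 7.580 − 11.080 = -3.500
Fold change = 2^(−(-3.500)) = 2^3.500 = 11.3137

11.314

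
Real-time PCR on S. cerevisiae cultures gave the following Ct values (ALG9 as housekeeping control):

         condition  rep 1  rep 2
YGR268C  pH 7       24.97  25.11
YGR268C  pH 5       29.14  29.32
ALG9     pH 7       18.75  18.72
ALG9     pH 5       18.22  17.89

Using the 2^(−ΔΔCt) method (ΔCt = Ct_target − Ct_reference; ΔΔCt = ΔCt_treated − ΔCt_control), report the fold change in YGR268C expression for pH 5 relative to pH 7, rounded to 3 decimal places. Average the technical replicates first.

0.034

Mean Ct: YGR268C pH 7 25.040; YGR268C pH 5 29.230; ALG9 pH 7 18.735; ALG9 pH 5 18.055
ΔCt(pH 7) = 25.040 − 18.735 = 6.305
ΔCt(pH 5) = 29.230 − 18.055 = 11.175
ΔΔCt = 11.175 − 6.305 = 4.870
Fold change = 2^(−4.870) = 0.0342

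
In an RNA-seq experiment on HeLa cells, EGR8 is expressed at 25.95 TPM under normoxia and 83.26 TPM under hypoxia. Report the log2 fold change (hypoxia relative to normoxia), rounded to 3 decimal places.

1.682

Fold change = 83.26 / 25.95 = 3.2085
log2(3.2085) = 1.6819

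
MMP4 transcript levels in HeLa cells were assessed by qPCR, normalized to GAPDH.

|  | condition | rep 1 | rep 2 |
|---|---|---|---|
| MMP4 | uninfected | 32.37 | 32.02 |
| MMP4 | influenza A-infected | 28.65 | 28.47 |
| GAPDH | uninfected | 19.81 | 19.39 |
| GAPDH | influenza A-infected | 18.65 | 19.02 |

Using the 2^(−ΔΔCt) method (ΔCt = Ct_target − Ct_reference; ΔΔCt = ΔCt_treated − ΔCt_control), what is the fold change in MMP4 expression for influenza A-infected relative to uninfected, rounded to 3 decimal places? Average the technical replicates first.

7.311

Mean Ct: MMP4 uninfected 32.195; MMP4 influenza A-infected 28.560; GAPDH uninfected 19.600; GAPDH influenza A-infected 18.835
ΔCt(uninfected) = 32.195 − 19.600 = 12.595
ΔCt(influenza A-infected) = 28.560 − 18.835 = 9.725
ΔΔCt = 9.725 − 12.595 = -2.870
Fold change = 2^(−(-2.870)) = 2^2.870 = 7.3107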